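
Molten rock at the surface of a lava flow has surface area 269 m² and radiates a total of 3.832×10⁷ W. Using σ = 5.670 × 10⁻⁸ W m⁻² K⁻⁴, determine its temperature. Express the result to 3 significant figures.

Area A = 269 m².
P = σAT⁴ ⇒ T = (P/(σA))^(1/4) = (3.832×10⁷/(5.670×10⁻⁸×269))^(1/4) = 1.26×10³ K.

T ≈ 1.26×10³ K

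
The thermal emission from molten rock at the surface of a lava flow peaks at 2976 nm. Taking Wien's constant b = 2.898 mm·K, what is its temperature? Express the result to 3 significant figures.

Wien's law gives T = b/λ_max = (2.898×10⁻³ m·K)/(2.976×10⁻⁶ m) = 974 K.

T ≈ 974 K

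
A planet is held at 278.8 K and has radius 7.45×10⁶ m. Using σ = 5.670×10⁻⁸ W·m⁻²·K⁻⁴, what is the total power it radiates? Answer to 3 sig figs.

Surface area A = 4πR² = 4π(7.45×10⁶ m)² = 6.97465×10¹⁴ m².
P = σAT⁴ = 5.670×10⁻⁸ × 6.97465×10¹⁴ × (278.8)⁴ = 2.39×10¹⁷ W.

P ≈ 2.39×10¹⁷ W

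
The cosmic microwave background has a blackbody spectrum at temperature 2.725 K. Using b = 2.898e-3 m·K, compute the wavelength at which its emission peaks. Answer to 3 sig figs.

Wien's displacement law: λ_max = b/T = (2.898×10⁻³ m·K)/(2.725 K) = 1.063×10⁻³ m.
That is 1.06 mm, in the microwave range.

λ_max ≈ 1.06 mm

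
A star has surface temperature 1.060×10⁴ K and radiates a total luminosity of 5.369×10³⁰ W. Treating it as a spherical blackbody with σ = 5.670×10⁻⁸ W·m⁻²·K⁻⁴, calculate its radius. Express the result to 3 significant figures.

R ≈ 2.44×10¹⁰ m

L = 4πR²σT⁴ ⇒ R = √(L/(4πσT⁴)).
σT⁴ = 7.15824×10⁸ W/m², so R = √(5.369×10³⁰/(4π×7.15824×10⁸)) = 2.44×10¹⁰ m.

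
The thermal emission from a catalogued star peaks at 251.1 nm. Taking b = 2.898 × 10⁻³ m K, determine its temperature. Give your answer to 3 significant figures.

T ≈ 1.15×10⁴ K

Wien's law gives T = b/λ_max = (2.898×10⁻³ m·K)/(2.511×10⁻⁷ m) = 1.15×10⁴ K.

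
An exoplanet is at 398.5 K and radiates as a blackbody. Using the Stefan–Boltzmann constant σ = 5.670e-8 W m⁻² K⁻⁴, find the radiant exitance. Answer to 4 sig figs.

I ≈ 1430 W/m²

Stefan–Boltzmann: I = σT⁴ = 5.670×10⁻⁸ × (398.5)⁴ = 1430 W/m².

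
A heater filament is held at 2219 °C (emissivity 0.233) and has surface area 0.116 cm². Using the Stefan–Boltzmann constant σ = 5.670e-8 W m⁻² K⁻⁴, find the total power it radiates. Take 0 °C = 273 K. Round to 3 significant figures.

T = 2219 °C + 273 = 2492 K.
Area A = 0.116 cm² = 1.16×10⁻⁵ m².
P = εσAT⁴ = 0.233 × 5.670×10⁻⁸ × 1.16×10⁻⁵ × (2492)⁴ = 5.91 W.

P ≈ 5.91 W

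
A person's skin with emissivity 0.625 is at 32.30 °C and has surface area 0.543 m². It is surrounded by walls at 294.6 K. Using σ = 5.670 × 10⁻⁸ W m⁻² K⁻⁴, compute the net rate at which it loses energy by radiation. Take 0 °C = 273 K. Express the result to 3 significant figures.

Net loss ≈ 22.2 W

T = 32.30 °C + 273 = 305.30 K.
Area A = 0.543 m².
Net radiated power P_net = εσA(T⁴ − T₀⁴) = 0.625×5.670×10⁻⁸×0.543×(305.30⁴ − 294.6⁴).
T⁴ − T₀⁴ = 8.68775×10⁹ − 7.53236×10⁹ = 1.15539×10⁹ K⁴, so P_net = 22.2 W.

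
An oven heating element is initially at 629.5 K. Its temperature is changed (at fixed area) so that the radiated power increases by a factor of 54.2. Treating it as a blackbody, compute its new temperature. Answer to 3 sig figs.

T₂ ≈ 1.71×10³ K

P ∝ T⁴, so T₂/T₁ = (P₂/P₁)^(1/4) = (54.2)^(1/4) = 2.71331.
T₂ = 629.5 × 2.71331 = 1.71×10³ K.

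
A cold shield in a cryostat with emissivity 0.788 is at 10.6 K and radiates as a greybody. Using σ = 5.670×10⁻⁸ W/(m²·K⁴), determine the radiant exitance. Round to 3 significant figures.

I ≈ 5.64×10⁻⁴ W/m²

Stefan–Boltzmann: I = εσT⁴ = 0.788 × 5.670×10⁻⁸ × (10.6)⁴ = 5.64×10⁻⁴ W/m².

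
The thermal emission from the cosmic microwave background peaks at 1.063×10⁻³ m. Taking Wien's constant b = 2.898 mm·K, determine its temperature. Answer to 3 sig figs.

Wien's law gives T = b/λ_max = (2.898×10⁻³ m·K)/(1.063×10⁻³ m) = 2.73 K.

T ≈ 2.73 K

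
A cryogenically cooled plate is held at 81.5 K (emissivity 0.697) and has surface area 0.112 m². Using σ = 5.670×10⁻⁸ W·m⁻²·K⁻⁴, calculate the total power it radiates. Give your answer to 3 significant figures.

P ≈ 0.195 W

Area A = 0.112 m².
P = εσAT⁴ = 0.697 × 5.670×10⁻⁸ × 0.112 × (81.5)⁴ = 0.195 W.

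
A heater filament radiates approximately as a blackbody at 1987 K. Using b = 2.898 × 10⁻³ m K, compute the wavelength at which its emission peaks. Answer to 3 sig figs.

Wien's displacement law: λ_max = b/T = (2.898×10⁻³ m·K)/(1987 K) = 1.458×10⁻⁶ m.
That is 1.46×10³ nm, in the infrared range.

λ_max ≈ 1.46×10³ nm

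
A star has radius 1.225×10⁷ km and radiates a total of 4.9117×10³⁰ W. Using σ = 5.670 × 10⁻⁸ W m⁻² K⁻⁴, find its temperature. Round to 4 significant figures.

Surface area A = 4πR² = 4π(1.225×10¹⁰ m)² = 1.88574×10²¹ m².
P = σAT⁴ ⇒ T = (P/(σA))^(1/4) = (4.9117×10³⁰/(5.670×10⁻⁸×1.88574×10²¹))^(1/4) = 1.464×10⁴ K.

T ≈ 1.464×10⁴ K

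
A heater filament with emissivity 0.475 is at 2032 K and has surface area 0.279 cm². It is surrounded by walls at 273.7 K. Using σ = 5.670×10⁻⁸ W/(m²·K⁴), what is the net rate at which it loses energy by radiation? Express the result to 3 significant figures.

Area A = 0.279 cm² = 2.79×10⁻⁵ m².
Net radiated power P_net = εσA(T⁴ − T₀⁴) = 0.475×5.670×10⁻⁸×2.79×10⁻⁵×(2032⁴ − 273.7⁴).
T⁴ − T₀⁴ = 1.70488×10¹³ − 5.61176×10⁹ = 1.70432×10¹³ K⁴, so P_net = 12.8 W.

Net loss ≈ 12.8 W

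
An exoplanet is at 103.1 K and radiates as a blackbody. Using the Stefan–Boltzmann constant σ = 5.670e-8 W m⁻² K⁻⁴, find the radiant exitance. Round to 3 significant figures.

I ≈ 6.41 W/m²

Stefan–Boltzmann: I = σT⁴ = 5.670×10⁻⁸ × (103.1)⁴ = 6.41 W/m².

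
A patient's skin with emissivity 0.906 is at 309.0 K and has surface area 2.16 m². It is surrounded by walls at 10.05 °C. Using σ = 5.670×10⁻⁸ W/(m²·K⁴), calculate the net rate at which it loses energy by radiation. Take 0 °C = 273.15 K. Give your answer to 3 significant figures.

Surroundings: T = 10.05 °C + 273.15 = 283.20 K.
Area A = 2.16 m².
Net radiated power P_net = εσA(T⁴ − T₀⁴) = 0.906×5.670×10⁻⁸×2.16×(309.0⁴ − 283.20⁴).
T⁴ − T₀⁴ = 9.11662×10⁹ − 6.43240×10⁹ = 2.68422×10⁹ K⁴, so P_net = 298 W.

Net loss ≈ 298 W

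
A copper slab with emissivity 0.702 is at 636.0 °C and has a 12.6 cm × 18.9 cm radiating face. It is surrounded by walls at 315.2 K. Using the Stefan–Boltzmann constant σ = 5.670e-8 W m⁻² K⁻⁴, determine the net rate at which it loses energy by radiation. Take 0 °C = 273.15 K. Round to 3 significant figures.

T = 636.0 °C + 273.15 = 909.15 K.
Area A = 0.126 × 0.189 = 0.023814 m².
Net radiated power P_net = εσA(T⁴ − T₀⁴) = 0.702×5.670×10⁻⁸×0.023814×(909.15⁴ − 315.2⁴).
T⁴ − T₀⁴ = 6.83191×10¹¹ − 9.87063×10⁹ = 6.73320×10¹¹ K⁴, so P_net = 638 W.

Net loss ≈ 638 W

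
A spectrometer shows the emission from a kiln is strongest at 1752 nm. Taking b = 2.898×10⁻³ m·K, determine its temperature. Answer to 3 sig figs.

T ≈ 1.65×10³ K

Wien's law gives T = b/λ_max = (2.898×10⁻³ m·K)/(1.752×10⁻⁶ m) = 1.65×10³ K.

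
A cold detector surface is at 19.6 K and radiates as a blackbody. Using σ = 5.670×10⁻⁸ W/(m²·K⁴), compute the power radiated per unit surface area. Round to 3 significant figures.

I ≈ 8.37×10⁻³ W/m²

Stefan–Boltzmann: I = σT⁴ = 5.670×10⁻⁸ × (19.6)⁴ = 8.37×10⁻³ W/m².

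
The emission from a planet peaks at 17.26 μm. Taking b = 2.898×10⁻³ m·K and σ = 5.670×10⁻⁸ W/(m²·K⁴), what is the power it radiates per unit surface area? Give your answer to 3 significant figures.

Wien's law: T = b/λ_max = 2.898×10⁻³/1.726×10⁻⁵ = 167.903 K.
Then I = σT⁴ = 5.670×10⁻⁸×(167.903)⁴ = 45.1 W/m².

I ≈ 45.1 W/m²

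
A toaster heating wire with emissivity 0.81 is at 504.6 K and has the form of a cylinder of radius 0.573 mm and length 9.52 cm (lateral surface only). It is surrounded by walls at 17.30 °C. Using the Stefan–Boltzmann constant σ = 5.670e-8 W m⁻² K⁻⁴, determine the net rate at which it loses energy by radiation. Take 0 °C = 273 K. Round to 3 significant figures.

Surroundings: T = 17.30 °C + 273 = 290.30 K.
Lateral area A = 2πrL = 2π×5.73×10⁻⁴×0.0952 = 3.42745×10⁻⁴ m².
Net radiated power P_net = εσA(T⁴ − T₀⁴) = 0.81×5.670×10⁻⁸×3.42745×10⁻⁴×(504.6⁴ − 290.30⁴).
T⁴ − T₀⁴ = 6.48319×10¹⁰ − 7.10212×10⁹ = 5.77298×10¹⁰ K⁴, so P_net = 0.909 W.

Net loss ≈ 0.909 W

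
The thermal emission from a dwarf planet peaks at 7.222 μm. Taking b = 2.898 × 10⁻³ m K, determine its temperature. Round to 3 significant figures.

T ≈ 401 K

Wien's law gives T = b/λ_max = (2.898×10⁻³ m·K)/(7.222×10⁻⁶ m) = 401 K.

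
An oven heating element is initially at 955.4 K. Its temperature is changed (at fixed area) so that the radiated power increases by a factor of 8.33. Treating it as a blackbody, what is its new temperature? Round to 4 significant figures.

P ∝ T⁴, so T₂/T₁ = (P₂/P₁)^(1/4) = (8.33)^(1/4) = 1.69887.
T₂ = 955.4 × 1.69887 = 1623 K.

T₂ ≈ 1623 K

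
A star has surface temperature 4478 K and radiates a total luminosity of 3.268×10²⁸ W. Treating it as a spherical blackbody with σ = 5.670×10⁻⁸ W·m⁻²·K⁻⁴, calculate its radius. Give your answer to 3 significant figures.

L = 4πR²σT⁴ ⇒ R = √(L/(4πσT⁴)).
σT⁴ = 2.27992×10⁷ W/m², so R = √(3.268×10²⁸/(4π×2.27992×10⁷)) = 1.07×10¹⁰ m.

R ≈ 1.07×10¹⁰ m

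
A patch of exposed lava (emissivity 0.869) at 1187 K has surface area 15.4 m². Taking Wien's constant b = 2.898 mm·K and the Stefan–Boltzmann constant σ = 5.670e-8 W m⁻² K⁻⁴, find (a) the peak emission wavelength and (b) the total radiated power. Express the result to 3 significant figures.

(a) λ_max = b/T = 2.898×10⁻³/1187 = 2.441×10⁻⁶ m = 2.44×10³ nm.
Area A = 15.4 m².
(b) P = εσAT⁴ = 0.869×5.670×10⁻⁸×15.4×(1187)⁴ = 1.51×10⁶ W.

λ_max ≈ 2.44×10³ nm; P ≈ 1.51×10⁶ W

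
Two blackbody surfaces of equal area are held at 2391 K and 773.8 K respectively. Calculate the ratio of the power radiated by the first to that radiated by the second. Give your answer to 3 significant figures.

P₁/P₂ ≈ 91.2

With equal areas, P₁/P₂ = (T₁/T₂)⁴ = (2391/773.8)⁴ = 91.2.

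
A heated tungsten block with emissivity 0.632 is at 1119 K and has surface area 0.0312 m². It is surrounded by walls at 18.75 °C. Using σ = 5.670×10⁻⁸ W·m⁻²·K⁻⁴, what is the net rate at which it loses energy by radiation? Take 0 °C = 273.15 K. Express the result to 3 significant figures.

Net loss ≈ 1.74×10³ W

Surroundings: T = 18.75 °C + 273.15 = 291.90 K.
Area A = 0.0312 m².
Net radiated power P_net = εσA(T⁴ − T₀⁴) = 0.632×5.670×10⁻⁸×0.0312×(1119⁴ − 291.90⁴).
T⁴ − T₀⁴ = 1.56791×10¹² − 7.26000×10⁹ = 1.56065×10¹² K⁴, so P_net = 1.74×10³ W.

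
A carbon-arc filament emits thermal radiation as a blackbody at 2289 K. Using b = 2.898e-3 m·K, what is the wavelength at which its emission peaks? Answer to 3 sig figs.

Wien's displacement law: λ_max = b/T = (2.898×10⁻³ m·K)/(2289 K) = 1.266×10⁻⁶ m.
That is 1.27 μm, in the infrared range.

λ_max ≈ 1.27 μm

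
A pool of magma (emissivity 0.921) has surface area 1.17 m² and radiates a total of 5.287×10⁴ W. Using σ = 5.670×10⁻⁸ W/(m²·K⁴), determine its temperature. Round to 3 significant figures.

T ≈ 964 K

Area A = 1.17 m².
P = εσAT⁴ ⇒ T = (P/(εσA))^(1/4) = (5.287×10⁴/(0.921×5.670×10⁻⁸×1.17))^(1/4) = 964 K.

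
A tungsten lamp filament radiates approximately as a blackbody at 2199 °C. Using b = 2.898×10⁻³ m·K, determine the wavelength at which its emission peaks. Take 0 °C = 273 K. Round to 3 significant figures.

T = 2199 °C + 273 = 2472 K.
Wien's displacement law: λ_max = b/T = (2.898×10⁻³ m·K)/(2472 K) = 1.172×10⁻⁶ m.
That is 1.17×10³ nm, in the infrared range.

λ_max ≈ 1.17×10³ nm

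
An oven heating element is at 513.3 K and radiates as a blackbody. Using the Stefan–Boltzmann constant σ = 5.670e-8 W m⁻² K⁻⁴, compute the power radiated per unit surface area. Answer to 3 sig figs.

I ≈ 3.94×10³ W/m²

Stefan–Boltzmann: I = σT⁴ = 5.670×10⁻⁸ × (513.3)⁴ = 3.94×10³ W/m².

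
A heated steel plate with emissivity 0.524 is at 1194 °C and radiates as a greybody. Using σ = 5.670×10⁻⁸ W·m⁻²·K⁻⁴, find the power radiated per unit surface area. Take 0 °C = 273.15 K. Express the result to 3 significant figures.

T = 1194 °C + 273.15 = 1467.15 K.
Stefan–Boltzmann: I = εσT⁴ = 0.524 × 5.670×10⁻⁸ × (1467.15)⁴ = 1.38×10⁵ W/m².

I ≈ 1.38×10⁵ W/m²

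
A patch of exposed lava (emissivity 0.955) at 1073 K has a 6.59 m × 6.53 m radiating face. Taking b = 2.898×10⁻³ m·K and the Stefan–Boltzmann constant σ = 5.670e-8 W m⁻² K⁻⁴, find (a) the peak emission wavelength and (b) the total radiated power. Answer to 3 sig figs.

(a) λ_max = b/T = 2.898×10⁻³/1073 = 2.701×10⁻⁶ m = 2.70×10³ nm.
Area A = 6.59 × 6.53 = 43.0327 m².
(b) P = εσAT⁴ = 0.955×5.670×10⁻⁸×43.0327×(1073)⁴ = 3.09×10⁶ W.

λ_max ≈ 2.70×10³ nm; P ≈ 3.09×10⁶ W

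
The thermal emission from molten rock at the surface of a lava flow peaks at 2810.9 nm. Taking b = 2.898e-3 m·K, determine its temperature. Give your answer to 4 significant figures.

T ≈ 1031 K

Wien's law gives T = b/λ_max = (2.898×10⁻³ m·K)/(2.8109×10⁻⁶ m) = 1031 K.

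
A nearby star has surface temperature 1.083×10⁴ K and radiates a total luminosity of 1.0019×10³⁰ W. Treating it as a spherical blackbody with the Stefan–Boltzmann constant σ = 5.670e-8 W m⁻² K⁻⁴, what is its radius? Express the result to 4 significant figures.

L = 4πR²σT⁴ ⇒ R = √(L/(4πσT⁴)).
σT⁴ = 7.80004×10⁸ W/m², so R = √(1.0019×10³⁰/(4π×7.80004×10⁸)) = 1.011×10¹⁰ m.

R ≈ 1.011×10¹⁰ m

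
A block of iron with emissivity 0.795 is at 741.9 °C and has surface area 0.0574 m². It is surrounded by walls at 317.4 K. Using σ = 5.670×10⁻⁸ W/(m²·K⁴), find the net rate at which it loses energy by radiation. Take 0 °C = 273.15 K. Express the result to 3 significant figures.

Net loss ≈ 2.72×10³ W

T = 741.9 °C + 273.15 = 1015.05 K.
Area A = 0.0574 m².
Net radiated power P_net = εσA(T⁴ − T₀⁴) = 0.795×5.670×10⁻⁸×0.0574×(1015.05⁴ − 317.4⁴).
T⁴ − T₀⁴ = 1.06157×10¹² − 1.01491×10¹⁰ = 1.05142×10¹² K⁴, so P_net = 2.72×10³ W.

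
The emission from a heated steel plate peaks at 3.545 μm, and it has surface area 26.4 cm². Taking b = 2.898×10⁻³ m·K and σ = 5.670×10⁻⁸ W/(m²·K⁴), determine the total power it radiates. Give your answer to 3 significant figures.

Wien's law: T = b/λ_max = 2.898×10⁻³/3.545×10⁻⁶ = 817.489 K.
Area A = 26.4 cm² = 2.64×10⁻³ m².
Then P = σAT⁴ = 5.670×10⁻⁸×2.64×10⁻³×(817.489)⁴ = 66.9 W.

P ≈ 66.9 W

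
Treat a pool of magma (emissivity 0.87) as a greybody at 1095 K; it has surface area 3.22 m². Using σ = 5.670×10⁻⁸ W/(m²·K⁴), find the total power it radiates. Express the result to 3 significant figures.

P ≈ 2.28×10⁵ W

Area A = 3.22 m².
P = εσAT⁴ = 0.87 × 5.670×10⁻⁸ × 3.22 × (1095)⁴ = 2.28×10⁵ W.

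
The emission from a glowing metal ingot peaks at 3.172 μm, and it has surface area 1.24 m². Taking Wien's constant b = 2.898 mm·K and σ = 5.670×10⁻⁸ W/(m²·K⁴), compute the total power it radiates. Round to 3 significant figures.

P ≈ 4.90×10⁴ W

Wien's law: T = b/λ_max = 2.898×10⁻³/3.172×10⁻⁶ = 913.619 K.
Area A = 1.24 m².
Then P = σAT⁴ = 5.670×10⁻⁸×1.24×(913.619)⁴ = 4.90×10⁴ W.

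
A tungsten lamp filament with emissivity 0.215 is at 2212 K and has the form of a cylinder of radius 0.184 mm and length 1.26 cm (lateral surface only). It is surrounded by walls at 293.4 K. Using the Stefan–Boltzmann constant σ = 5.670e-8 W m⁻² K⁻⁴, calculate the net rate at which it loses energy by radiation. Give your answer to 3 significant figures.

Lateral area A = 2πrL = 2π×1.84×10⁻⁴×0.0126 = 1.45669×10⁻⁵ m².
Net radiated power P_net = εσA(T⁴ − T₀⁴) = 0.215×5.670×10⁻⁸×1.45669×10⁻⁵×(2212⁴ − 293.4⁴).
T⁴ − T₀⁴ = 2.39409×10¹³ − 7.41038×10⁹ = 2.39335×10¹³ K⁴, so P_net = 4.25 W.

Net loss ≈ 4.25 W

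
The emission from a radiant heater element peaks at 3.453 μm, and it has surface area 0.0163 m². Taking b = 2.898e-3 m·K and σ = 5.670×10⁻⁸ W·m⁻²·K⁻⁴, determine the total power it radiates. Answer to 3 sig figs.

Wien's law: T = b/λ_max = 2.898×10⁻³/3.453×10⁻⁶ = 839.270 K.
Area A = 0.0163 m².
Then P = σAT⁴ = 5.670×10⁻⁸×0.0163×(839.270)⁴ = 459 W.

P ≈ 459 W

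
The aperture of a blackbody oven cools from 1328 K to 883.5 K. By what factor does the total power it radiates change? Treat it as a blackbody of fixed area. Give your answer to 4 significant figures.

P ∝ T⁴, so P₂/P₁ = (T₂/T₁)⁴ = (883.5/1328)⁴ = (0.665286)⁴ = 0.1959.

P₂/P₁ ≈ 0.1959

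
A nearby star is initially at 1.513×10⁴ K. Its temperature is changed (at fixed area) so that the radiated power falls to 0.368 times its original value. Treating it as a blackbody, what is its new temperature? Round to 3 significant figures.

P ∝ T⁴, so T₂/T₁ = (P₂/P₁)^(1/4) = (0.368)^(1/4) = 0.778865.
T₂ = 1.513×10⁴ × 0.778865 = 1.18×10⁴ K.

T₂ ≈ 1.18×10⁴ K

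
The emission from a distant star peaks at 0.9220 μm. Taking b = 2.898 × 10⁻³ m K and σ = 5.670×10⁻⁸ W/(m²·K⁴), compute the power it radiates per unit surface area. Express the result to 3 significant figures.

Wien's law: T = b/λ_max = 2.898×10⁻³/9.220×10⁻⁷ = 3143.17 K.
Then I = σT⁴ = 5.670×10⁻⁸×(3143.17)⁴ = 5.53×10⁶ W/m².

I ≈ 5.53×10⁶ W/m²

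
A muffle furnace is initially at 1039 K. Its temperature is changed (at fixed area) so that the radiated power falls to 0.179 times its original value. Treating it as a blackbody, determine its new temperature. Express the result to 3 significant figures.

P ∝ T⁴, so T₂/T₁ = (P₂/P₁)^(1/4) = (0.179)^(1/4) = 0.650449.
T₂ = 1039 × 0.650449 = 676 K.

T₂ ≈ 676 K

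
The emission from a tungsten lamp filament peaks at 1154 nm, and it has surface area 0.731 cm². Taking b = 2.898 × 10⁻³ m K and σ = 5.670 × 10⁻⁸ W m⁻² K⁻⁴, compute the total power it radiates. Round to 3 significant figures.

P ≈ 165 W

Wien's law: T = b/λ_max = 2.898×10⁻³/1.154×10⁻⁶ = 2511.27 K.
Area A = 0.731 cm² = 7.31×10⁻⁵ m².
Then P = σAT⁴ = 5.670×10⁻⁸×7.31×10⁻⁵×(2511.27)⁴ = 165 W.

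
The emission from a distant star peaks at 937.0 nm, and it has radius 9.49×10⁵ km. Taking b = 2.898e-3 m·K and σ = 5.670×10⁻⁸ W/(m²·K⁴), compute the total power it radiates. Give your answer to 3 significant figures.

Wien's law: T = b/λ_max = 2.898×10⁻³/9.370×10⁻⁷ = 3092.85 K.
Surface area A = 4πR² = 4π(9.49×10⁸ m)² = 1.13173×10¹⁹ m².
Then P = σAT⁴ = 5.670×10⁻⁸×1.13173×10¹⁹×(3092.85)⁴ = 5.87×10²⁵ W.

P ≈ 5.87×10²⁵ W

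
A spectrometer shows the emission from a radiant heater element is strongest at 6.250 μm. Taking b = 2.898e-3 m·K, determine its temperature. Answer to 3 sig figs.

T ≈ 464 K

Wien's law gives T = b/λ_max = (2.898×10⁻³ m·K)/(6.250×10⁻⁶ m) = 464 K.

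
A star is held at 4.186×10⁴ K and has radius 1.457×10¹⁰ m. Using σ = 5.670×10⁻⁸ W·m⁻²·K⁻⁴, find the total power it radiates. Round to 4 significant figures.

P ≈ 4.644×10³² W

Surface area A = 4πR² = 4π(1.457×10¹⁰ m)² = 2.66765×10²¹ m².
P = σAT⁴ = 5.670×10⁻⁸ × 2.66765×10²¹ × (4.186×10⁴)⁴ = 4.644×10³² W.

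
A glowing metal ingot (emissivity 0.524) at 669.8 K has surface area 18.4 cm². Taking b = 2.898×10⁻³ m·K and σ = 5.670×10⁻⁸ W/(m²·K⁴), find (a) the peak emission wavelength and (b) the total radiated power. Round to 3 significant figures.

λ_max ≈ 4.33 μm; P ≈ 11.0 W

(a) λ_max = b/T = 2.898×10⁻³/669.8 = 4.327×10⁻⁶ m = 4.33 μm.
Area A = 18.4 cm² = 1.84×10⁻³ m².
(b) P = εσAT⁴ = 0.524×5.670×10⁻⁸×1.84×10⁻³×(669.8)⁴ = 11.0 W.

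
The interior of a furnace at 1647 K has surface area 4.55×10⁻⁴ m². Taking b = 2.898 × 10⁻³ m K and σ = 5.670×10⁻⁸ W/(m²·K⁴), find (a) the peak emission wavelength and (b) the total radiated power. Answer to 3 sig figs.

(a) λ_max = b/T = 2.898×10⁻³/1647 = 1.760×10⁻⁶ m = 1.76 μm.
Area A = 4.55×10⁻⁴ m².
(b) P = σAT⁴ = 5.670×10⁻⁸×4.55×10⁻⁴×(1647)⁴ = 190 W.

λ_max ≈ 1.76 μm; P ≈ 190 W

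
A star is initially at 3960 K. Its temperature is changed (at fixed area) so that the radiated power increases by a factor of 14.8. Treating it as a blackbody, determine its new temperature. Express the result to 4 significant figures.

T₂ ≈ 7767 K

P ∝ T⁴, so T₂/T₁ = (P₂/P₁)^(1/4) = (14.8)^(1/4) = 1.96140.
T₂ = 3960 × 1.96140 = 7767 K.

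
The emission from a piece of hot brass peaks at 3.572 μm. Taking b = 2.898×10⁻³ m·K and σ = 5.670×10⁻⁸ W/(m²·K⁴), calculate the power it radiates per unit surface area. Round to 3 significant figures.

Wien's law: T = b/λ_max = 2.898×10⁻³/3.572×10⁻⁶ = 811.310 K.
Then I = σT⁴ = 5.670×10⁻⁸×(811.310)⁴ = 2.46×10⁴ W/m².

I ≈ 2.46×10⁴ W/m²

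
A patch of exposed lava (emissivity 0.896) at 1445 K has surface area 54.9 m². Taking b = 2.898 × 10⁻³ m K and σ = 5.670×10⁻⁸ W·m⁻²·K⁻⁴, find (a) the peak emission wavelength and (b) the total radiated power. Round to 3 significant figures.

(a) λ_max = b/T = 2.898×10⁻³/1445 = 2.006×10⁻⁶ m = 2.01×10³ nm.
Area A = 54.9 m².
(b) P = εσAT⁴ = 0.896×5.670×10⁻⁸×54.9×(1445)⁴ = 1.22×10⁷ W.

λ_max ≈ 2.01×10³ nm; P ≈ 1.22×10⁷ W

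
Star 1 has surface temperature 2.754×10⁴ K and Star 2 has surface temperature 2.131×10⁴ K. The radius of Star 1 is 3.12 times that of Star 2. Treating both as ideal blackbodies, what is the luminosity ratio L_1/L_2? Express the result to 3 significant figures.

L ∝ R²T⁴, so L_1/L_2 = (R_1/R_2)²(T_1/T_2)⁴ = (3.12)² × (2.754×10⁴/2.131×10⁴)⁴ = 9.7344 × 2.78947 = 27.2.

L_1/L_2 ≈ 27.2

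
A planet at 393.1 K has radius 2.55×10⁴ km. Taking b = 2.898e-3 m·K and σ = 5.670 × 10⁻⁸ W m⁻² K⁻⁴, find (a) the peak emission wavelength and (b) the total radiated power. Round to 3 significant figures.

λ_max ≈ 7.37 μm; P ≈ 1.11×10¹⁹ W

(a) λ_max = b/T = 2.898×10⁻³/393.1 = 7.372×10⁻⁶ m = 7.37 μm.
Surface area A = 4πR² = 4π(2.55×10⁷ m)² = 8.17128×10¹⁵ m².
(b) P = σAT⁴ = 5.670×10⁻⁸×8.17128×10¹⁵×(393.1)⁴ = 1.11×10¹⁹ W.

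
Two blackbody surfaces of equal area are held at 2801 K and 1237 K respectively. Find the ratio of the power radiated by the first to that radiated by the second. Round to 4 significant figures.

P₁/P₂ ≈ 26.29

With equal areas, P₁/P₂ = (T₁/T₂)⁴ = (2801/1237)⁴ = 26.29.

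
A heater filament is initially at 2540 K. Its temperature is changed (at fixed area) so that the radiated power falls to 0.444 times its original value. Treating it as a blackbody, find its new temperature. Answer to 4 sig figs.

P ∝ T⁴, so T₂/T₁ = (P₂/P₁)^(1/4) = (0.444)^(1/4) = 0.816292.
T₂ = 2540 × 0.816292 = 2073 K.

T₂ ≈ 2073 K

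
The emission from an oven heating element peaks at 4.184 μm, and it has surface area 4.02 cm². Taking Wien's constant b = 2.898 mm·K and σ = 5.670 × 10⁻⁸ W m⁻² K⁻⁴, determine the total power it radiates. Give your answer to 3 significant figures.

P ≈ 5.25 W

Wien's law: T = b/λ_max = 2.898×10⁻³/4.184×10⁻⁶ = 692.639 K.
Area A = 4.02 cm² = 4.02×10⁻⁴ m².
Then P = σAT⁴ = 5.670×10⁻⁸×4.02×10⁻⁴×(692.639)⁴ = 5.25 W.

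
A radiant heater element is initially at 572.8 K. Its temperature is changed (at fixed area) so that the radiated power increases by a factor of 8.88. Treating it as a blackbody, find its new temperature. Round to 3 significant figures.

P ∝ T⁴, so T₂/T₁ = (P₂/P₁)^(1/4) = (8.88)^(1/4) = 1.72625.
T₂ = 572.8 × 1.72625 = 989 K.

T₂ ≈ 989 K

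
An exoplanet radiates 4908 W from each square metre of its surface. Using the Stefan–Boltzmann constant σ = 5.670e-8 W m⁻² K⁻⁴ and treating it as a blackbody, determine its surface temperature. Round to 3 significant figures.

T ≈ 542 K

I = σT⁴, so T = (I/σ)^(1/4) = (4908/(5.670×10⁻⁸))^(1/4) = 542 K.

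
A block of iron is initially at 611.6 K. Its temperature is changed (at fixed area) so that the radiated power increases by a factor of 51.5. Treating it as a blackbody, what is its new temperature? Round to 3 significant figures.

T₂ ≈ 1.64×10³ K

P ∝ T⁴, so T₂/T₁ = (P₂/P₁)^(1/4) = (51.5)^(1/4) = 2.67887.
T₂ = 611.6 × 2.67887 = 1.64×10³ K.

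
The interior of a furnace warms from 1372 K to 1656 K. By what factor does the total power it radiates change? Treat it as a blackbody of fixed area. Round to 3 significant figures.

P₂/P₁ ≈ 2.12

P ∝ T⁴, so P₂/P₁ = (T₂/T₁)⁴ = (1656/1372)⁴ = (1.20700)⁴ = 2.12.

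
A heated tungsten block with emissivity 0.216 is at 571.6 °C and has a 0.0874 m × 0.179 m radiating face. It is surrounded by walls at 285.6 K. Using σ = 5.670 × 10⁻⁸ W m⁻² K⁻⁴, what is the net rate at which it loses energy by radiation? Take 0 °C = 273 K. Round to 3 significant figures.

T = 571.6 °C + 273 = 844.6 K.
Area A = 0.0874 × 0.179 = 0.0156446 m².
Net radiated power P_net = εσA(T⁴ − T₀⁴) = 0.216×5.670×10⁻⁸×0.0156446×(844.6⁴ − 285.6⁴).
T⁴ − T₀⁴ = 5.08867×10¹¹ − 6.65323×10⁹ = 5.02214×10¹¹ K⁴, so P_net = 96.2 W.

Net loss ≈ 96.2 W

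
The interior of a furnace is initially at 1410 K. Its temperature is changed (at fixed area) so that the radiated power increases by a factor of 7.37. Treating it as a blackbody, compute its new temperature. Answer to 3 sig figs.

T₂ ≈ 2.32×10³ K

P ∝ T⁴, so T₂/T₁ = (P₂/P₁)^(1/4) = (7.37)^(1/4) = 1.64766.
T₂ = 1410 × 1.64766 = 2.32×10³ K.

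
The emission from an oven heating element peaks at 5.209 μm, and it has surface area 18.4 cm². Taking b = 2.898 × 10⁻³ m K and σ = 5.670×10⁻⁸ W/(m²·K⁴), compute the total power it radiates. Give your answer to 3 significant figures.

P ≈ 9.99 W

Wien's law: T = b/λ_max = 2.898×10⁻³/5.209×10⁻⁶ = 556.345 K.
Area A = 18.4 cm² = 1.84×10⁻³ m².
Then P = σAT⁴ = 5.670×10⁻⁸×1.84×10⁻³×(556.345)⁴ = 9.99 W.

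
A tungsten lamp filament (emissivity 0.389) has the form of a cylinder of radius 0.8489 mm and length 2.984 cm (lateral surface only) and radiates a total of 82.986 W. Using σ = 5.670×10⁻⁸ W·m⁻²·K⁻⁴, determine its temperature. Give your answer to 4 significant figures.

T ≈ 2205 K

Lateral area A = 2πrL = 2π×8.489×10⁻⁴×0.02984 = 1.59160×10⁻⁴ m².
P = εσAT⁴ ⇒ T = (P/(εσA))^(1/4) = (82.986/(0.389×5.670×10⁻⁸×1.59160×10⁻⁴))^(1/4) = 2205 K.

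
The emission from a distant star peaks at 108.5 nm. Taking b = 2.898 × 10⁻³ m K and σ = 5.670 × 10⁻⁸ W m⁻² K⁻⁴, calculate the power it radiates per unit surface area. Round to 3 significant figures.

I ≈ 2.89×10¹⁰ W/m²

Wien's law: T = b/λ_max = 2.898×10⁻³/1.085×10⁻⁷ = 26709.7 K.
Then I = σT⁴ = 5.670×10⁻⁸×(26709.7)⁴ = 2.89×10¹⁰ W/m².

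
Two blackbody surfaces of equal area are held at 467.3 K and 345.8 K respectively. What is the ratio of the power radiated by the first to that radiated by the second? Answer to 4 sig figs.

P₁/P₂ ≈ 3.335

With equal areas, P₁/P₂ = (T₁/T₂)⁴ = (467.3/345.8)⁴ = 3.335.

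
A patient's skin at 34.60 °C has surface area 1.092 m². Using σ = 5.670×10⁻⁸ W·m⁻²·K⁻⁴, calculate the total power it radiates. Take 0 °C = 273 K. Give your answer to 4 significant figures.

P ≈ 554.3 W

T = 34.60 °C + 273 = 307.60 K.
Area A = 1.092 m².
P = σAT⁴ = 5.670×10⁻⁸ × 1.092 × (307.60)⁴ = 554.3 W.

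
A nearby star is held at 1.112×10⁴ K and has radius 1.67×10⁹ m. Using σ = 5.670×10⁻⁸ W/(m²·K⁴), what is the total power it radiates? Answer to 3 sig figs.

Surface area A = 4πR² = 4π(1.67×10⁹ m)² = 3.50464×10¹⁹ m².
P = σAT⁴ = 5.670×10⁻⁸ × 3.50464×10¹⁹ × (1.112×10⁴)⁴ = 3.04×10²⁸ W.

P ≈ 3.04×10²⁸ W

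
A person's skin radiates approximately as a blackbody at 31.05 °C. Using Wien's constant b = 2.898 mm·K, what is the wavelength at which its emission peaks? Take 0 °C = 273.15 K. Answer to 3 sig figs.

λ_max ≈ 9.53 μm

T = 31.05 °C + 273.15 = 304.20 K.
Wien's displacement law: λ_max = b/T = (2.898×10⁻³ m·K)/(304.20 K) = 9.527×10⁻⁶ m.
That is 9.53 μm, in the infrared range.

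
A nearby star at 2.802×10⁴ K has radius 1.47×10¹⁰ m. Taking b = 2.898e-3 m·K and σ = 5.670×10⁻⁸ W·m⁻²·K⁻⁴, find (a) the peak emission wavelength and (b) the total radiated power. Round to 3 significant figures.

λ_max ≈ 103 nm; P ≈ 9.49×10³¹ W

(a) λ_max = b/T = 2.898×10⁻³/2.802×10⁴ = 1.034×10⁻⁷ m = 103 nm.
Surface area A = 4πR² = 4π(1.47×10¹⁰ m)² = 2.71547×10²¹ m².
(b) P = σAT⁴ = 5.670×10⁻⁸×2.71547×10²¹×(2.802×10⁴)⁴ = 9.49×10³¹ W.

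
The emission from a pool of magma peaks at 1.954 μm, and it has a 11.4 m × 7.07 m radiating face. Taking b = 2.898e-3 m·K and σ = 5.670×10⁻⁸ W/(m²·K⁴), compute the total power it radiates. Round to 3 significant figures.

Wien's law: T = b/λ_max = 2.898×10⁻³/1.954×10⁻⁶ = 1483.11 K.
Area A = 11.4 × 7.07 = 80.598 m².
Then P = σAT⁴ = 5.670×10⁻⁸×80.598×(1483.11)⁴ = 2.21×10⁷ W.

P ≈ 2.21×10⁷ W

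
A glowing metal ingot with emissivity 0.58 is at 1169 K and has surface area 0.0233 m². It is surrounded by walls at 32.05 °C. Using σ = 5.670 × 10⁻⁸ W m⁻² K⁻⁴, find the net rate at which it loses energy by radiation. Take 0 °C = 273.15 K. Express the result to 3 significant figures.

Surroundings: T = 32.05 °C + 273.15 = 305.20 K.
Area A = 0.0233 m².
Net radiated power P_net = εσA(T⁴ − T₀⁴) = 0.58×5.670×10⁻⁸×0.0233×(1169⁴ − 305.20⁴).
T⁴ − T₀⁴ = 1.86749×10¹² − 8.67637×10⁹ = 1.85881×10¹² K⁴, so P_net = 1.42×10³ W.

Net loss ≈ 1.42×10³ W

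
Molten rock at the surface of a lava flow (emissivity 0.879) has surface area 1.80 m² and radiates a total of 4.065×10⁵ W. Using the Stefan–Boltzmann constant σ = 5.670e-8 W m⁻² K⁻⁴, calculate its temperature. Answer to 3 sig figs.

Area A = 1.80 m².
P = εσAT⁴ ⇒ T = (P/(εσA))^(1/4) = (4.065×10⁵/(0.879×5.670×10⁻⁸×1.80))^(1/4) = 1.46×10³ K.

T ≈ 1.46×10³ K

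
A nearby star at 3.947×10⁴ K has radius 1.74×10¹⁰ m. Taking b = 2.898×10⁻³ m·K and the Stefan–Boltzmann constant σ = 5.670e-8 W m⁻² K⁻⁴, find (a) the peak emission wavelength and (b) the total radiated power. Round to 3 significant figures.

(a) λ_max = b/T = 2.898×10⁻³/3.947×10⁴ = 7.342×10⁻⁸ m = 73.4 nm.
Surface area A = 4πR² = 4π(1.74×10¹⁰ m)² = 3.80459×10²¹ m².
(b) P = σAT⁴ = 5.670×10⁻⁸×3.80459×10²¹×(3.947×10⁴)⁴ = 5.24×10³² W.

λ_max ≈ 73.4 nm; P ≈ 5.24×10³² W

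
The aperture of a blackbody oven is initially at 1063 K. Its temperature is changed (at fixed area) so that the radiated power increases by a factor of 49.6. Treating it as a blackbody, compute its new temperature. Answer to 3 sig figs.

T₂ ≈ 2.82×10³ K

P ∝ T⁴, so T₂/T₁ = (P₂/P₁)^(1/4) = (49.6)^(1/4) = 2.65381.
T₂ = 1063 × 2.65381 = 2.82×10³ K.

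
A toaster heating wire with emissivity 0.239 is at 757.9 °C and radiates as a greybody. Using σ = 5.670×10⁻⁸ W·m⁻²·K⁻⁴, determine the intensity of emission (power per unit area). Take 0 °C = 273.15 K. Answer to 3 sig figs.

I ≈ 1.53×10⁴ W/m²

T = 757.9 °C + 273.15 = 1031.05 K.
Stefan–Boltzmann: I = εσT⁴ = 0.239 × 5.670×10⁻⁸ × (1031.05)⁴ = 1.53×10⁴ W/m².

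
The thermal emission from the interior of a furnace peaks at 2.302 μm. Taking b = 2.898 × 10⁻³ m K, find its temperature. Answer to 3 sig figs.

Wien's law gives T = b/λ_max = (2.898×10⁻³ m·K)/(2.302×10⁻⁶ m) = 1.26×10³ K.

T ≈ 1.26×10³ K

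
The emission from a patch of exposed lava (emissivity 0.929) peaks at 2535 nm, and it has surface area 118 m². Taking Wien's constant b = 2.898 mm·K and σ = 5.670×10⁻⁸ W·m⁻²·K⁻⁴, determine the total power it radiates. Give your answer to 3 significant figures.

Wien's law: T = b/λ_max = 2.898×10⁻³/2.535×10⁻⁶ = 1143.20 K.
Area A = 118 m².
Then P = εσAT⁴ = 0.929×5.670×10⁻⁸×118×(1143.20)⁴ = 1.06×10⁷ W.

P ≈ 1.06×10⁷ W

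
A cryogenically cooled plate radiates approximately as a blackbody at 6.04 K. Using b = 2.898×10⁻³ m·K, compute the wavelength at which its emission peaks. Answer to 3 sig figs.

λ_max ≈ 0.480 mm

Wien's displacement law: λ_max = b/T = (2.898×10⁻³ m·K)/(6.04 K) = 4.798×10⁻⁴ m.
That is 0.480 mm, in the infrared range.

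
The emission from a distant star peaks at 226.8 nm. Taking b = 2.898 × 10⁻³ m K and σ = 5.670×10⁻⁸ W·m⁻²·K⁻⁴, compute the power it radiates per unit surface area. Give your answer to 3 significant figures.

Wien's law: T = b/λ_max = 2.898×10⁻³/2.268×10⁻⁷ = 12777.8 K.
Then I = σT⁴ = 5.670×10⁻⁸×(12777.8)⁴ = 1.51×10⁹ W/m².

I ≈ 1.51×10⁹ W/m²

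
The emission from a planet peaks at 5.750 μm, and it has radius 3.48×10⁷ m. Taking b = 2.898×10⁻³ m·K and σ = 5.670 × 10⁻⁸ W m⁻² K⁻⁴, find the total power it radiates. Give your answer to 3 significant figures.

P ≈ 5.57×10¹⁹ W

Wien's law: T = b/λ_max = 2.898×10⁻³/5.750×10⁻⁶ = 504.000 K.
Surface area A = 4πR² = 4π(3.48×10⁷ m)² = 1.52184×10¹⁶ m².
Then P = σAT⁴ = 5.670×10⁻⁸×1.52184×10¹⁶×(504.000)⁴ = 5.57×10¹⁹ W.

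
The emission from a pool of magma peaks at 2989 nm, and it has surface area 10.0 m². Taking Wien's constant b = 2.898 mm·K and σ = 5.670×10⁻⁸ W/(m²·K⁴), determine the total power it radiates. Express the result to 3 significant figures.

Wien's law: T = b/λ_max = 2.898×10⁻³/2.989×10⁻⁶ = 969.555 K.
Area A = 10.0 m².
Then P = σAT⁴ = 5.670×10⁻⁸×10.0×(969.555)⁴ = 5.01×10⁵ W.

P ≈ 5.01×10⁵ W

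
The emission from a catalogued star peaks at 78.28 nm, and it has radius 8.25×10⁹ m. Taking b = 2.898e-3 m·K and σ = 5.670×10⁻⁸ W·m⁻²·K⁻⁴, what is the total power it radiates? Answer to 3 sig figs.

Wien's law: T = b/λ_max = 2.898×10⁻³/7.828×10⁻⁸ = 37021.0 K.
Surface area A = 4πR² = 4π(8.25×10⁹ m)² = 8.55299×10²⁰ m².
Then P = σAT⁴ = 5.670×10⁻⁸×8.55299×10²⁰×(37021.0)⁴ = 9.11×10³¹ W.

P ≈ 9.11×10³¹ W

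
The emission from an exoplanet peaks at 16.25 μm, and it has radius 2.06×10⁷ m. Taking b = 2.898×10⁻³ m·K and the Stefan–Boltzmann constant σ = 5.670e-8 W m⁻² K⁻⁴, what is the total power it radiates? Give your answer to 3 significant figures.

Wien's law: T = b/λ_max = 2.898×10⁻³/1.625×10⁻⁵ = 178.338 K.
Surface area A = 4πR² = 4π(2.06×10⁷ m)² = 5.33267×10¹⁵ m².
Then P = σAT⁴ = 5.670×10⁻⁸×5.33267×10¹⁵×(178.338)⁴ = 3.06×10¹⁷ W.

P ≈ 3.06×10¹⁷ W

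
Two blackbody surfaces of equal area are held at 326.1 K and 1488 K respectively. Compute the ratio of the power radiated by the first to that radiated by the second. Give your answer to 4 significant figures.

P₁/P₂ ≈ 2.307×10⁻³

With equal areas, P₁/P₂ = (T₁/T₂)⁴ = (326.1/1488)⁴ = 2.307×10⁻³.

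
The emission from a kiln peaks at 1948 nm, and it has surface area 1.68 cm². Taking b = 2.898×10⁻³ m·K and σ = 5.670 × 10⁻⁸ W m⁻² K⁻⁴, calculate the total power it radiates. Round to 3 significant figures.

Wien's law: T = b/λ_max = 2.898×10⁻³/1.948×10⁻⁶ = 1487.68 K.
Area A = 1.68 cm² = 1.68×10⁻⁴ m².
Then P = σAT⁴ = 5.670×10⁻⁸×1.68×10⁻⁴×(1487.68)⁴ = 46.7 W.

P ≈ 46.7 W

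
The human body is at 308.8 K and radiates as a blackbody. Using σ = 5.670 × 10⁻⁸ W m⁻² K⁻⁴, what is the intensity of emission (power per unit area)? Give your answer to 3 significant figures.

Stefan–Boltzmann: I = σT⁴ = 5.670×10⁻⁸ × (308.8)⁴ = 516 W/m².

I ≈ 516 W/m²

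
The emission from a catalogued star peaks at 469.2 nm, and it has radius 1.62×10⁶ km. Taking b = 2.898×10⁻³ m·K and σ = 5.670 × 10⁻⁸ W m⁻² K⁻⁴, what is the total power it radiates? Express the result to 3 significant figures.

Wien's law: T = b/λ_max = 2.898×10⁻³/4.692×10⁻⁷ = 6176.47 K.
Surface area A = 4πR² = 4π(1.62×10⁹ m)² = 3.29792×10¹⁹ m².
Then P = σAT⁴ = 5.670×10⁻⁸×3.29792×10¹⁹×(6176.47)⁴ = 2.72×10²⁷ W.

P ≈ 2.72×10²⁷ W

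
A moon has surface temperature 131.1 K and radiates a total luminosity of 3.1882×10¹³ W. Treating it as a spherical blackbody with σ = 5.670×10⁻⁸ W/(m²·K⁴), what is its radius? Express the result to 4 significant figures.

R ≈ 3.892×10⁵ m

L = 4πR²σT⁴ ⇒ R = √(L/(4πσT⁴)).
σT⁴ = 16.7492 W/m², so R = √(3.1882×10¹³/(4π×16.7492)) = 3.892×10⁵ m.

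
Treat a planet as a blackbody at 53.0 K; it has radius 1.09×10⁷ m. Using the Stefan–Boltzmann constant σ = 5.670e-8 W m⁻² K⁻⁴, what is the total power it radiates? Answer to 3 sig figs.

P ≈ 6.68×10¹⁴ W

Surface area A = 4πR² = 4π(1.09×10⁷ m)² = 1.49301×10¹⁵ m².
P = σAT⁴ = 5.670×10⁻⁸ × 1.49301×10¹⁵ × (53.0)⁴ = 6.68×10¹⁴ W.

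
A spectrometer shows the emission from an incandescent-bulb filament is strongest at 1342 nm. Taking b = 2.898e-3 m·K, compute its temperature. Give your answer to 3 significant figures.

Wien's law gives T = b/λ_max = (2.898×10⁻³ m·K)/(1.342×10⁻⁶ m) = 2.16×10³ K.

T ≈ 2.16×10³ K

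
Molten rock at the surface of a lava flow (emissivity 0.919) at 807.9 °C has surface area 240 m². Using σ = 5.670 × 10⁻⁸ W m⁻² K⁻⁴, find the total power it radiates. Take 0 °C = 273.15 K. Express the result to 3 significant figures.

T = 807.9 °C + 273.15 = 1081.05 K.
Area A = 240 m².
P = εσAT⁴ = 0.919 × 5.670×10⁻⁸ × 240 × (1081.05)⁴ = 1.71×10⁷ W.

P ≈ 1.71×10⁷ W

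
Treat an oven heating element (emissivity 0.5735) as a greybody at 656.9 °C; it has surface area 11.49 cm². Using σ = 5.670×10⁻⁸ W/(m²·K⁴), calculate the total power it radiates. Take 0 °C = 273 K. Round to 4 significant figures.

T = 656.9 °C + 273 = 929.9 K.
Area A = 11.49 cm² = 1.149×10⁻³ m².
P = εσAT⁴ = 0.5735 × 5.670×10⁻⁸ × 1.149×10⁻³ × (929.9)⁴ = 27.94 W.

P ≈ 27.94 W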